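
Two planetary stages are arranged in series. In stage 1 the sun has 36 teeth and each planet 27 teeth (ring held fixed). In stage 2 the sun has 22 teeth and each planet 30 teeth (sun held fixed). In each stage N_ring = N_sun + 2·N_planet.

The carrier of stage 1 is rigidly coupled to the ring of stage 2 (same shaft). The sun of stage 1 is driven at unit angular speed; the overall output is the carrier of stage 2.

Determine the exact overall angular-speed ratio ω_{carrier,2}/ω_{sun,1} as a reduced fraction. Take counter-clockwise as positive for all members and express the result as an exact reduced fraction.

41/182

Stage 1: N_ring = 36 + 2·27 = 90
Stage 1: 36(ω_s−ω_c) = −90(ω_r−ω_c),  ω_r=0, ω_s=1
Stage 1: 36(1−ω_c) = −90(0−ω_c)  ⇒  126ω_c = 36  ⇒  ω_c = 2/7
  ⇒ ω_c¹/ω_s¹ = 2/7
Stage 2: N_ring = 22 + 2·30 = 82
Stage 2: 22(ω_s−ω_c) = −82(ω_r−ω_c),  ω_s=0, ω_r=1
Stage 2: 22(0−ω_c) = −82(1−ω_c)  ⇒  104ω_c = 82  ⇒  ω_c = 41/52
  ⇒ ω_c²/ω_r² = 41/52
Coupling ω_r² = ω_c¹ ⇒ overall = 2/7 × 41/52 = 41/182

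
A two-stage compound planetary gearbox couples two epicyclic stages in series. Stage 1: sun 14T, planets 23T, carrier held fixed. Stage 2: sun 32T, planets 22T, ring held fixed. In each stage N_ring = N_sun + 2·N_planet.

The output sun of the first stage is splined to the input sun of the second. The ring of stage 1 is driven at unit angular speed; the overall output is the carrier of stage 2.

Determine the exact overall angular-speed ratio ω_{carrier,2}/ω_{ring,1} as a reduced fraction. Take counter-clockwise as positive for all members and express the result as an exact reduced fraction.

Stage 1: N_ring = 14 + 2·23 = 60
Stage 1: 14(ω_s−ω_c) = −60(ω_r−ω_c),  ω_c=0, ω_r=1
Stage 1: ω_s = 0 − (60/14)(1−0) = -30/7
  ⇒ ω_s¹/ω_r¹ = -30/7
Stage 2: N_ring = 32 + 2·22 = 76
Stage 2: 32(ω_s−ω_c) = −76(ω_r−ω_c),  ω_r=0, ω_s=1
Stage 2: 32(1−ω_c) = −76(0−ω_c)  ⇒  108ω_c = 32  ⇒  ω_c = 8/27
  ⇒ ω_c²/ω_s² = 8/27
Coupling ω_s² = ω_s¹ ⇒ overall = -30/7 × 8/27 = -80/63

-80/63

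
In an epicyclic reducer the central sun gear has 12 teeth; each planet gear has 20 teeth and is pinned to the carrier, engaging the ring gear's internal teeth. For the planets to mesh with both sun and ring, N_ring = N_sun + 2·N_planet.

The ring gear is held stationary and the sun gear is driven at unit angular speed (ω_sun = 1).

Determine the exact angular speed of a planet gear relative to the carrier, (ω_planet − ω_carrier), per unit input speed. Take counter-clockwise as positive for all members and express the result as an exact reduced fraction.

-39/80

N_ring = 12 + 2·20 = 52
12(ω_s−ω_c) = −52(ω_r−ω_c),  ω_r=0, ω_s=1
12(1−ω_c) = −52(0−ω_c)  ⇒  64ω_c = 12  ⇒  ω_c = 3/16
sun–planet: 12·(1−3/16) = −20·(ω_p−ω_c)  ⇒  ω_p−ω_c = −(12/20)·(13/16) = -39/80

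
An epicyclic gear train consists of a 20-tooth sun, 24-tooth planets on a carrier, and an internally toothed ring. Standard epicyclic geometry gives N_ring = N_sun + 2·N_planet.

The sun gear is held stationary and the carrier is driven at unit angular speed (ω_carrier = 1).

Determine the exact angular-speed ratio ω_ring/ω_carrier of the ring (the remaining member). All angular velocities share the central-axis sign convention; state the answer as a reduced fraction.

N_ring = 20 + 2·24 = 68
20(ω_s−ω_c) = −68(ω_r−ω_c),  ω_s=0, ω_c=1
ω_r = 1 − (20/68)(0−1) = 22/17
ω_r/ω_c = 22/17

22/17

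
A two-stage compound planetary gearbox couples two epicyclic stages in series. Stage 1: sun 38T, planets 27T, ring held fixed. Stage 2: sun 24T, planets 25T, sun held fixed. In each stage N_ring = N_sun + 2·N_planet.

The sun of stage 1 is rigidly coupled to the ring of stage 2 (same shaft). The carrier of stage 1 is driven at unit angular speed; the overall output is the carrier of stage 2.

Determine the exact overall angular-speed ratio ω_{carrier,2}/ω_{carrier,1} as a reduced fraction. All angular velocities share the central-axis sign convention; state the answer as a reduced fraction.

Stage 1: N_ring = 38 + 2·27 = 92
Stage 1: 38(ω_s−ω_c) = −92(ω_r−ω_c),  ω_r=0, ω_c=1
Stage 1: ω_s = 1 − (92/38)(0−1) = 65/19
  ⇒ ω_s¹/ω_c¹ = 65/19
Stage 2: N_ring = 24 + 2·25 = 74
Stage 2: 24(ω_s−ω_c) = −74(ω_r−ω_c),  ω_s=0, ω_r=1
Stage 2: 24(0−ω_c) = −74(1−ω_c)  ⇒  98ω_c = 74  ⇒  ω_c = 37/49
  ⇒ ω_c²/ω_r² = 37/49
Coupling ω_r² = ω_s¹ ⇒ overall = 65/19 × 37/49 = 2405/931

2405/931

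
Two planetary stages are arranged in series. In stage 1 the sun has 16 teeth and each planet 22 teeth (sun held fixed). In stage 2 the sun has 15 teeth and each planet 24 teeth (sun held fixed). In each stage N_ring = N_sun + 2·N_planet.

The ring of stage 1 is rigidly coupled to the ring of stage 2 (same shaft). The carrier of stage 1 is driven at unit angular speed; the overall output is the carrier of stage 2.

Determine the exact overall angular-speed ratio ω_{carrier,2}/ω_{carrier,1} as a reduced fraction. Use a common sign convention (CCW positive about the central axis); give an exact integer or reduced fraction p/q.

133/130

Stage 1: N_ring = 16 + 2·22 = 60
Stage 1: 16(ω_s−ω_c) = −60(ω_r−ω_c),  ω_s=0, ω_c=1
Stage 1: ω_r = 1 − (16/60)(0−1) = 19/15
  ⇒ ω_r¹/ω_c¹ = 19/15
Stage 2: N_ring = 15 + 2·24 = 63
Stage 2: 15(ω_s−ω_c) = −63(ω_r−ω_c),  ω_s=0, ω_r=1
Stage 2: 15(0−ω_c) = −63(1−ω_c)  ⇒  78ω_c = 63  ⇒  ω_c = 21/26
  ⇒ ω_c²/ω_r² = 21/26
Coupling ω_r² = ω_r¹ ⇒ overall = 19/15 × 21/26 = 133/130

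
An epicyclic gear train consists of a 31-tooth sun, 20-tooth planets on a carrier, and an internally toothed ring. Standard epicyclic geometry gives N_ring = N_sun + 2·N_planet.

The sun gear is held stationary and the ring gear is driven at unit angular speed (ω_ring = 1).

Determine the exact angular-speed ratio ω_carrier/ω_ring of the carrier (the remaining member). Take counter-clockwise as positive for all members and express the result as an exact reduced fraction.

71/102

N_ring = 31 + 2·20 = 71
31(ω_s−ω_c) = −71(ω_r−ω_c),  ω_s=0, ω_r=1
31(0−ω_c) = −71(1−ω_c)  ⇒  102ω_c = 71  ⇒  ω_c = 71/102
ω_c/ω_r = 71/102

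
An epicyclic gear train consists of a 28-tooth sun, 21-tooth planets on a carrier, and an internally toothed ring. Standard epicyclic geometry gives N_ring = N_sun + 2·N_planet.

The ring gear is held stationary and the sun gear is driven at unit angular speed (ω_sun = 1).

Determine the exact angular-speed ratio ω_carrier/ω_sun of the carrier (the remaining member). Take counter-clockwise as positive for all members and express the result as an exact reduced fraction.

N_ring = 28 + 2·21 = 70
28(ω_s−ω_c) = −70(ω_r−ω_c),  ω_r=0, ω_s=1
28(1−ω_c) = −70(0−ω_c)  ⇒  98ω_c = 28  ⇒  ω_c = 2/7
ω_c/ω_s = 2/7

2/7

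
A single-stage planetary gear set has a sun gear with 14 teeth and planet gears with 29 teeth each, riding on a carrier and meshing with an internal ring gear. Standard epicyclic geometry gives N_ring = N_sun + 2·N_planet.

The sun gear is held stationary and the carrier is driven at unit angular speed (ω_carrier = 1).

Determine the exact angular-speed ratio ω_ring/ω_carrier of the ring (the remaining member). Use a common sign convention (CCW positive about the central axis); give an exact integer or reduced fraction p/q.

43/36

N_ring = 14 + 2·29 = 72
14(ω_s−ω_c) = −72(ω_r−ω_c),  ω_s=0, ω_c=1
ω_r = 1 − (14/72)(0−1) = 43/36
ω_r/ω_c = 43/36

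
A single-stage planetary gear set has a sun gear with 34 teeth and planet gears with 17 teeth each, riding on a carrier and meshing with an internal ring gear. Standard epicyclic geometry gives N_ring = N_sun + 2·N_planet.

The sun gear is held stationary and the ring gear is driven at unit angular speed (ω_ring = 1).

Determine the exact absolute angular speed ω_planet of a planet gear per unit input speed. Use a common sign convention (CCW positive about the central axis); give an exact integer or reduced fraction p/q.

N_ring = 34 + 2·17 = 68
34(ω_s−ω_c) = −68(ω_r−ω_c),  ω_s=0, ω_r=1
34(0−ω_c) = −68(1−ω_c)  ⇒  102ω_c = 68  ⇒  ω_c = 2/3
sun–planet: 34·(0−2/3) = −17·(ω_p−ω_c)  ⇒  ω_p−ω_c = −(34/17)·(-2/3) = 4/3
ω_p = 2/3 + 4/3 = 2

2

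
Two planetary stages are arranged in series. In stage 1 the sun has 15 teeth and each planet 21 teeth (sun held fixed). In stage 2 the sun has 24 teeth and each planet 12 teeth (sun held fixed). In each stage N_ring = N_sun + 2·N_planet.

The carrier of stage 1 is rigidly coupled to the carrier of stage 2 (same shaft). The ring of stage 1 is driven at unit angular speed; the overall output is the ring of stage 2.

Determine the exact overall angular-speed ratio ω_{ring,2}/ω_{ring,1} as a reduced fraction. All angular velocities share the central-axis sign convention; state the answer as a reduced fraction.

Stage 1: N_ring = 15 + 2·21 = 57
Stage 1: 15(ω_s−ω_c) = −57(ω_r−ω_c),  ω_s=0, ω_r=1
Stage 1: 15(0−ω_c) = −57(1−ω_c)  ⇒  72ω_c = 57  ⇒  ω_c = 19/24
  ⇒ ω_c¹/ω_r¹ = 19/24
Stage 2: N_ring = 24 + 2·12 = 48
Stage 2: 24(ω_s−ω_c) = −48(ω_r−ω_c),  ω_s=0, ω_c=1
Stage 2: ω_r = 1 − (24/48)(0−1) = 3/2
  ⇒ ω_r²/ω_c² = 3/2
Coupling ω_c² = ω_c¹ ⇒ overall = 19/24 × 3/2 = 19/16

19/16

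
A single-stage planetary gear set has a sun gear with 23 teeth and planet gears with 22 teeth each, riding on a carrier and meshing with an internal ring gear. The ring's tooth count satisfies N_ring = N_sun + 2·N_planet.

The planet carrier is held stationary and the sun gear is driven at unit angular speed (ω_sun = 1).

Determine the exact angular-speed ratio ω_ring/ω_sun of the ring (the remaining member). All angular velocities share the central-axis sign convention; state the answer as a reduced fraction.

-23/67

N_ring = 23 + 2·22 = 67
23(ω_s−ω_c) = −67(ω_r−ω_c),  ω_c=0, ω_s=1
ω_r = 0 − (23/67)(1−0) = -23/67
ω_r/ω_s = -23/67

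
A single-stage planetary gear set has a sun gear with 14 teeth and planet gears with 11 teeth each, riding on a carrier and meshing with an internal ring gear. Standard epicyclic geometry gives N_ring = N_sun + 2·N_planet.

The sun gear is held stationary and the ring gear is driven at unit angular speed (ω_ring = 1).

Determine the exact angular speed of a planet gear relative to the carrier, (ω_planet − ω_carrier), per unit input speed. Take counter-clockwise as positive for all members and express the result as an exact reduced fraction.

N_ring = 14 + 2·11 = 36
14(ω_s−ω_c) = −36(ω_r−ω_c),  ω_s=0, ω_r=1
14(0−ω_c) = −36(1−ω_c)  ⇒  50ω_c = 36  ⇒  ω_c = 18/25
sun–planet: 14·(0−18/25) = −11·(ω_p−ω_c)  ⇒  ω_p−ω_c = −(14/11)·(-18/25) = 252/275

252/275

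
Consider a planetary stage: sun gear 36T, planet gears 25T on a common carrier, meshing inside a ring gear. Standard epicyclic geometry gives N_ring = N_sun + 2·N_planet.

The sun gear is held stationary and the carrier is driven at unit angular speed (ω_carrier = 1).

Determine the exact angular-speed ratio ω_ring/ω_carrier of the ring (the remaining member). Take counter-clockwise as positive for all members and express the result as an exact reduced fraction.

61/43

N_ring = 36 + 2·25 = 86
36(ω_s−ω_c) = −86(ω_r−ω_c),  ω_s=0, ω_c=1
ω_r = 1 − (36/86)(0−1) = 61/43
ω_r/ω_c = 61/43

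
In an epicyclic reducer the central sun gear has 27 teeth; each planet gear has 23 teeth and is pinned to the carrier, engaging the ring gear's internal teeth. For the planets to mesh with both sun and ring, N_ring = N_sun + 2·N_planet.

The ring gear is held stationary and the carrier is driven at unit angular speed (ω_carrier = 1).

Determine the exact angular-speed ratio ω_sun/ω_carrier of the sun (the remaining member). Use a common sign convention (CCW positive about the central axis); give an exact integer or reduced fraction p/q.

100/27

N_ring = 27 + 2·23 = 73
27(ω_s−ω_c) = −73(ω_r−ω_c),  ω_r=0, ω_c=1
ω_s = 1 − (73/27)(0−1) = 100/27
ω_s/ω_c = 100/27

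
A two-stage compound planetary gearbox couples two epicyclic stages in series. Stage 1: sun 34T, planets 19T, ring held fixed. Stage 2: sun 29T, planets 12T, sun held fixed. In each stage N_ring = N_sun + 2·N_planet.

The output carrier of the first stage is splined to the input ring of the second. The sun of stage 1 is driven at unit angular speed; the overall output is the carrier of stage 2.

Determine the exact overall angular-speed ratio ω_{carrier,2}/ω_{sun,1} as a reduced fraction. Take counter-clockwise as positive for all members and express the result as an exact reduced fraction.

17/82

Stage 1: N_ring = 34 + 2·19 = 72
Stage 1: 34(ω_s−ω_c) = −72(ω_r−ω_c),  ω_r=0, ω_s=1
Stage 1: 34(1−ω_c) = −72(0−ω_c)  ⇒  106ω_c = 34  ⇒  ω_c = 17/53
  ⇒ ω_c¹/ω_s¹ = 17/53
Stage 2: N_ring = 29 + 2·12 = 53
Stage 2: 29(ω_s−ω_c) = −53(ω_r−ω_c),  ω_s=0, ω_r=1
Stage 2: 29(0−ω_c) = −53(1−ω_c)  ⇒  82ω_c = 53  ⇒  ω_c = 53/82
  ⇒ ω_c²/ω_r² = 53/82
Coupling ω_r² = ω_c¹ ⇒ overall = 17/53 × 53/82 = 17/82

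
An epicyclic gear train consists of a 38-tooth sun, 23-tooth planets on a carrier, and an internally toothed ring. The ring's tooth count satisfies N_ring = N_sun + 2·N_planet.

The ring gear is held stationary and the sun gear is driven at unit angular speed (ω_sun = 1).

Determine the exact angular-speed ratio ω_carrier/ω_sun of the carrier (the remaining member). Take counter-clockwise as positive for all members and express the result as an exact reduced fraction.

N_ring = 38 + 2·23 = 84
38(ω_s−ω_c) = −84(ω_r−ω_c),  ω_r=0, ω_s=1
38(1−ω_c) = −84(0−ω_c)  ⇒  122ω_c = 38  ⇒  ω_c = 19/61
ω_c/ω_s = 19/61

19/61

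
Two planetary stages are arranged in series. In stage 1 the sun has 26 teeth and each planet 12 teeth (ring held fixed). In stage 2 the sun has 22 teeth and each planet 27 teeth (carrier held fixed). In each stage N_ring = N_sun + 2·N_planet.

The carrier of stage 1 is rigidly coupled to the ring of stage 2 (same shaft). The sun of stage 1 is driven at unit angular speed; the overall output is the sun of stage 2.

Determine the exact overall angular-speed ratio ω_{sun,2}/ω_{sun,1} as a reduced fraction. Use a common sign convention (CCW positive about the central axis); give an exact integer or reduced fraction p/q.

Stage 1: N_ring = 26 + 2·12 = 50
Stage 1: 26(ω_s−ω_c) = −50(ω_r−ω_c),  ω_r=0, ω_s=1
Stage 1: 26(1−ω_c) = −50(0−ω_c)  ⇒  76ω_c = 26  ⇒  ω_c = 13/38
  ⇒ ω_c¹/ω_s¹ = 13/38
Stage 2: N_ring = 22 + 2·27 = 76
Stage 2: 22(ω_s−ω_c) = −76(ω_r−ω_c),  ω_c=0, ω_r=1
Stage 2: ω_s = 0 − (76/22)(1−0) = -38/11
  ⇒ ω_s²/ω_r² = -38/11
Coupling ω_r² = ω_c¹ ⇒ overall = 13/38 × -38/11 = -13/11

-13/11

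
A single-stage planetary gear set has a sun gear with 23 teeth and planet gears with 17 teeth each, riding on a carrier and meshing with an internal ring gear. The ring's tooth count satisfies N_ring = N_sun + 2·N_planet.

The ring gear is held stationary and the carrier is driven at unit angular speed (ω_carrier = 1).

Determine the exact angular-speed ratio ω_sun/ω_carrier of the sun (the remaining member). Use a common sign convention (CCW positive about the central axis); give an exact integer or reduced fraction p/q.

80/23

N_ring = 23 + 2·17 = 57
23(ω_s−ω_c) = −57(ω_r−ω_c),  ω_r=0, ω_c=1
ω_s = 1 − (57/23)(0−1) = 80/23
ω_s/ω_c = 80/23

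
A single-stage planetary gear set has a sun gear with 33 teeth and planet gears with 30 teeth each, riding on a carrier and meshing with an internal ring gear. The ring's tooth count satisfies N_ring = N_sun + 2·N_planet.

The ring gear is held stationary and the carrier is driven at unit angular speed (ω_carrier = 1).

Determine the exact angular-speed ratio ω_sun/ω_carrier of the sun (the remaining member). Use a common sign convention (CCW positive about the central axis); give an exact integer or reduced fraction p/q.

42/11

N_ring = 33 + 2·30 = 93
33(ω_s−ω_c) = −93(ω_r−ω_c),  ω_r=0, ω_c=1
ω_s = 1 − (93/33)(0−1) = 42/11
ω_s/ω_c = 42/11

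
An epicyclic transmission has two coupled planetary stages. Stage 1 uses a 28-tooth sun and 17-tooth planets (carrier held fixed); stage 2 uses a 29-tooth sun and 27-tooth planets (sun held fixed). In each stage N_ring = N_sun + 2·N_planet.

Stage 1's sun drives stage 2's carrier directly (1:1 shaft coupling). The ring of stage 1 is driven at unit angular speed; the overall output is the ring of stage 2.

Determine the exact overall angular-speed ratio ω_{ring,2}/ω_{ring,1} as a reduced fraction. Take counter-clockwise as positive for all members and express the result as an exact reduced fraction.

-248/83

Stage 1: N_ring = 28 + 2·17 = 62
Stage 1: 28(ω_s−ω_c) = −62(ω_r−ω_c),  ω_c=0, ω_r=1
Stage 1: ω_s = 0 − (62/28)(1−0) = -31/14
  ⇒ ω_s¹/ω_r¹ = -31/14
Stage 2: N_ring = 29 + 2·27 = 83
Stage 2: 29(ω_s−ω_c) = −83(ω_r−ω_c),  ω_s=0, ω_c=1
Stage 2: ω_r = 1 − (29/83)(0−1) = 112/83
  ⇒ ω_r²/ω_c² = 112/83
Coupling ω_c² = ω_s¹ ⇒ overall = -31/14 × 112/83 = -248/83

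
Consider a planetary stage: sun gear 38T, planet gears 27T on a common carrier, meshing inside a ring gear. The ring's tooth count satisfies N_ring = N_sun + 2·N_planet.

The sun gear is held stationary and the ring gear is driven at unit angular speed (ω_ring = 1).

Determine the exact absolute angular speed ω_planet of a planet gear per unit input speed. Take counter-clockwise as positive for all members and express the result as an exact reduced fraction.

46/27

N_ring = 38 + 2·27 = 92
38(ω_s−ω_c) = −92(ω_r−ω_c),  ω_s=0, ω_r=1
38(0−ω_c) = −92(1−ω_c)  ⇒  130ω_c = 92  ⇒  ω_c = 46/65
sun–planet: 38·(0−46/65) = −27·(ω_p−ω_c)  ⇒  ω_p−ω_c = −(38/27)·(-46/65) = 1748/1755
ω_p = 46/65 + 1748/1755 = 46/27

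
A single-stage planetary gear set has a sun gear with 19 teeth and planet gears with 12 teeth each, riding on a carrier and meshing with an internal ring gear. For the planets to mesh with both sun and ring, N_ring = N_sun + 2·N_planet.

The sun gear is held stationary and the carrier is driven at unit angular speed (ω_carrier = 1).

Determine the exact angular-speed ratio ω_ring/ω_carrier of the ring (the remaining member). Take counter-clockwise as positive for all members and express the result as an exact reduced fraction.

N_ring = 19 + 2·12 = 43
19(ω_s−ω_c) = −43(ω_r−ω_c),  ω_s=0, ω_c=1
ω_r = 1 − (19/43)(0−1) = 62/43
ω_r/ω_c = 62/43

62/43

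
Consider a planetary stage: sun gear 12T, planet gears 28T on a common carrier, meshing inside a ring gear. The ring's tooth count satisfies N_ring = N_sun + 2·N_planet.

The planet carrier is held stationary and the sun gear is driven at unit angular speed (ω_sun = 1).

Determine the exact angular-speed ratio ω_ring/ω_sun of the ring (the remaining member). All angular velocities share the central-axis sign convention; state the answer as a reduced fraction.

-3/17

N_ring = 12 + 2·28 = 68
12(ω_s−ω_c) = −68(ω_r−ω_c),  ω_c=0, ω_s=1
ω_r = 0 − (12/68)(1−0) = -3/17
ω_r/ω_s = -3/17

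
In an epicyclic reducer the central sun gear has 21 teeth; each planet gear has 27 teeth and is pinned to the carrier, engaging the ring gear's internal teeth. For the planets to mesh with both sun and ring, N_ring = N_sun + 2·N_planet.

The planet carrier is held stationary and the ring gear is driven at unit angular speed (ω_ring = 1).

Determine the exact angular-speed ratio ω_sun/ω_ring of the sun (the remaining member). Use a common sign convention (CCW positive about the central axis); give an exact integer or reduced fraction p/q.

N_ring = 21 + 2·27 = 75
21(ω_s−ω_c) = −75(ω_r−ω_c),  ω_c=0, ω_r=1
ω_s = 0 − (75/21)(1−0) = -25/7
ω_s/ω_r = -25/7

-25/7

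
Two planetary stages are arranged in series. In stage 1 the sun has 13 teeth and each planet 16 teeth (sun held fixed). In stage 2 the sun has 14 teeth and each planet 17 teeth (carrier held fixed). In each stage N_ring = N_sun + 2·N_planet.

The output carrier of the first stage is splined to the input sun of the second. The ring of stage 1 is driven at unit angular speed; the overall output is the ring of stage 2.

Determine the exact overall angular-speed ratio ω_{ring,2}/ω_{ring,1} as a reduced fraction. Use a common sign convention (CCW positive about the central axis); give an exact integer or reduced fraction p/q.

Stage 1: N_ring = 13 + 2·16 = 45
Stage 1: 13(ω_s−ω_c) = −45(ω_r−ω_c),  ω_s=0, ω_r=1
Stage 1: 13(0−ω_c) = −45(1−ω_c)  ⇒  58ω_c = 45  ⇒  ω_c = 45/58
  ⇒ ω_c¹/ω_r¹ = 45/58
Stage 2: N_ring = 14 + 2·17 = 48
Stage 2: 14(ω_s−ω_c) = −48(ω_r−ω_c),  ω_c=0, ω_s=1
Stage 2: ω_r = 0 − (14/48)(1−0) = -7/24
  ⇒ ω_r²/ω_s² = -7/24
Coupling ω_s² = ω_c¹ ⇒ overall = 45/58 × -7/24 = -105/464

-105/464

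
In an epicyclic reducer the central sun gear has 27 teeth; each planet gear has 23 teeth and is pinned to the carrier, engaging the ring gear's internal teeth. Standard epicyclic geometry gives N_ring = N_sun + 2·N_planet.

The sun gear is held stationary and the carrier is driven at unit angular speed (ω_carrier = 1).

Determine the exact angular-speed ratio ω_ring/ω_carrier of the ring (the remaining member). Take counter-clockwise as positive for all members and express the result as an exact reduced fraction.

N_ring = 27 + 2·23 = 73
27(ω_s−ω_c) = −73(ω_r−ω_c),  ω_s=0, ω_c=1
ω_r = 1 − (27/73)(0−1) = 100/73
ω_r/ω_c = 100/73

100/73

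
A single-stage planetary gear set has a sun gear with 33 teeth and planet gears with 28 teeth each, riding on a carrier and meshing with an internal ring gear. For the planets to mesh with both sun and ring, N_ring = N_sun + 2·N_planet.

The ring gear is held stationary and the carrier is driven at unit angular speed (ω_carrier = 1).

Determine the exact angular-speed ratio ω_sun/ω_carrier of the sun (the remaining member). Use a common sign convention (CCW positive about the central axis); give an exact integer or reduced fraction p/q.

N_ring = 33 + 2·28 = 89
33(ω_s−ω_c) = −89(ω_r−ω_c),  ω_r=0, ω_c=1
ω_s = 1 − (89/33)(0−1) = 122/33
ω_s/ω_c = 122/33

122/33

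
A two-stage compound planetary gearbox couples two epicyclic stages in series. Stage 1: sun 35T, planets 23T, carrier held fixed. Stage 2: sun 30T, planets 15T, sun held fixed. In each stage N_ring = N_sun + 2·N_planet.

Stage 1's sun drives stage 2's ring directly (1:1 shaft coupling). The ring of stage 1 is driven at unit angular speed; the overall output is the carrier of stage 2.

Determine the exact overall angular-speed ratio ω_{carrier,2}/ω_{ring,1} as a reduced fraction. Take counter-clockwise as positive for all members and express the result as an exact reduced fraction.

Stage 1: N_ring = 35 + 2·23 = 81
Stage 1: 35(ω_s−ω_c) = −81(ω_r−ω_c),  ω_c=0, ω_r=1
Stage 1: ω_s = 0 − (81/35)(1−0) = -81/35
  ⇒ ω_s¹/ω_r¹ = -81/35
Stage 2: N_ring = 30 + 2·15 = 60
Stage 2: 30(ω_s−ω_c) = −60(ω_r−ω_c),  ω_s=0, ω_r=1
Stage 2: 30(0−ω_c) = −60(1−ω_c)  ⇒  90ω_c = 60  ⇒  ω_c = 2/3
  ⇒ ω_c²/ω_r² = 2/3
Coupling ω_r² = ω_s¹ ⇒ overall = -81/35 × 2/3 = -54/35

-54/35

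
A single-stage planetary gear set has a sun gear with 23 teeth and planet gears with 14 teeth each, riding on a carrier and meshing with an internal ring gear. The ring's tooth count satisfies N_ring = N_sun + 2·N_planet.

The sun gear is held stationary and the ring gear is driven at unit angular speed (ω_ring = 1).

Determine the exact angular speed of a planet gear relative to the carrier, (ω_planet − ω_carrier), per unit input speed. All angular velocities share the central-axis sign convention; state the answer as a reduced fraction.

1173/1036

N_ring = 23 + 2·14 = 51
23(ω_s−ω_c) = −51(ω_r−ω_c),  ω_s=0, ω_r=1
23(0−ω_c) = −51(1−ω_c)  ⇒  74ω_c = 51  ⇒  ω_c = 51/74
sun–planet: 23·(0−51/74) = −14·(ω_p−ω_c)  ⇒  ω_p−ω_c = −(23/14)·(-51/74) = 1173/1036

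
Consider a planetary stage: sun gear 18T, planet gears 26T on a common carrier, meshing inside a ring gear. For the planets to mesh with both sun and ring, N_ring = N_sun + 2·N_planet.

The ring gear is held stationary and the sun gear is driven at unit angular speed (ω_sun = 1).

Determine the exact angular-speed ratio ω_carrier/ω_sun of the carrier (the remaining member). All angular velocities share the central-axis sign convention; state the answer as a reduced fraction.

9/44

N_ring = 18 + 2·26 = 70
18(ω_s−ω_c) = −70(ω_r−ω_c),  ω_r=0, ω_s=1
18(1−ω_c) = −70(0−ω_c)  ⇒  88ω_c = 18  ⇒  ω_c = 9/44
ω_c/ω_s = 9/44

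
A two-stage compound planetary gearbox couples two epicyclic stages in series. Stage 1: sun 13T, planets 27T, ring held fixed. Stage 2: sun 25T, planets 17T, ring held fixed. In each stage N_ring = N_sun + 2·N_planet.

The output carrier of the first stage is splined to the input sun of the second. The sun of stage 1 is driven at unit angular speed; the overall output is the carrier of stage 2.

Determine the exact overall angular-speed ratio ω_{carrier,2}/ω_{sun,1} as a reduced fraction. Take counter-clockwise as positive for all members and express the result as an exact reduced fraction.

65/1344

Stage 1: N_ring = 13 + 2·27 = 67
Stage 1: 13(ω_s−ω_c) = −67(ω_r−ω_c),  ω_r=0, ω_s=1
Stage 1: 13(1−ω_c) = −67(0−ω_c)  ⇒  80ω_c = 13  ⇒  ω_c = 13/80
  ⇒ ω_c¹/ω_s¹ = 13/80
Stage 2: N_ring = 25 + 2·17 = 59
Stage 2: 25(ω_s−ω_c) = −59(ω_r−ω_c),  ω_r=0, ω_s=1
Stage 2: 25(1−ω_c) = −59(0−ω_c)  ⇒  84ω_c = 25  ⇒  ω_c = 25/84
  ⇒ ω_c²/ω_s² = 25/84
Coupling ω_s² = ω_c¹ ⇒ overall = 13/80 × 25/84 = 65/1344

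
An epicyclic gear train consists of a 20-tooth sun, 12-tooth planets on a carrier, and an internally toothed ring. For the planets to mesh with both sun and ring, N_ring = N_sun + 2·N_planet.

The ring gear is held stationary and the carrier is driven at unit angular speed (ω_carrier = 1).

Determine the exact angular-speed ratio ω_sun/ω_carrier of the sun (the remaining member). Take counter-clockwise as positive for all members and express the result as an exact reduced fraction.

N_ring = 20 + 2·12 = 44
20(ω_s−ω_c) = −44(ω_r−ω_c),  ω_r=0, ω_c=1
ω_s = 1 − (44/20)(0−1) = 16/5
ω_s/ω_c = 16/5

16/5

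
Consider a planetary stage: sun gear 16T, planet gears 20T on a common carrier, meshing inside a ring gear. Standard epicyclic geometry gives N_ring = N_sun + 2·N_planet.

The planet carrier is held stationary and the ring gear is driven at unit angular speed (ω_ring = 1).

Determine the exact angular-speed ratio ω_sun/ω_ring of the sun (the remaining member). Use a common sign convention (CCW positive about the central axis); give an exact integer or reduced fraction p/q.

N_ring = 16 + 2·20 = 56
16(ω_s−ω_c) = −56(ω_r−ω_c),  ω_c=0, ω_r=1
ω_s = 0 − (56/16)(1−0) = -7/2
ω_s/ω_r = -7/2

-7/2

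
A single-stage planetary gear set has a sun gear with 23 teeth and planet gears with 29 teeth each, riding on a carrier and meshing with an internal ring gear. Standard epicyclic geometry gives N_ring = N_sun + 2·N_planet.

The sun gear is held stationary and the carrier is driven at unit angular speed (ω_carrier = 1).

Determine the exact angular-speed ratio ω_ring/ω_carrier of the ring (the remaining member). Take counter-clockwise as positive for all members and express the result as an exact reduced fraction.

N_ring = 23 + 2·29 = 81
23(ω_s−ω_c) = −81(ω_r−ω_c),  ω_s=0, ω_c=1
ω_r = 1 − (23/81)(0−1) = 104/81
ω_r/ω_c = 104/81

104/81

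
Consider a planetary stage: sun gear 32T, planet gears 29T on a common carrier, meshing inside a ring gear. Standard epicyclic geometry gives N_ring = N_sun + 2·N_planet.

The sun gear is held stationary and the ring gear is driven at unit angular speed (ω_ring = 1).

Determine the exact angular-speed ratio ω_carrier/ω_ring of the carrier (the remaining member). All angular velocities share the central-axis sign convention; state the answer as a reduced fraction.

45/61

N_ring = 32 + 2·29 = 90
32(ω_s−ω_c) = −90(ω_r−ω_c),  ω_s=0, ω_r=1
32(0−ω_c) = −90(1−ω_c)  ⇒  122ω_c = 90  ⇒  ω_c = 45/61
ω_c/ω_r = 45/61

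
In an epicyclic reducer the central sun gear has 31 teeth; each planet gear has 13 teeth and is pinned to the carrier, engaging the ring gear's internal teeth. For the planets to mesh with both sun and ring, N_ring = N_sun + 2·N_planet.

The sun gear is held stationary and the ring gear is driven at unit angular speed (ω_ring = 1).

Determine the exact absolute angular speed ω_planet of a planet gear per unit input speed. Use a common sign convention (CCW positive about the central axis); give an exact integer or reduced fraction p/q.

N_ring = 31 + 2·13 = 57
31(ω_s−ω_c) = −57(ω_r−ω_c),  ω_s=0, ω_r=1
31(0−ω_c) = −57(1−ω_c)  ⇒  88ω_c = 57  ⇒  ω_c = 57/88
sun–planet: 31·(0−57/88) = −13·(ω_p−ω_c)  ⇒  ω_p−ω_c = −(31/13)·(-57/88) = 1767/1144
ω_p = 57/88 + 1767/1144 = 57/26

57/26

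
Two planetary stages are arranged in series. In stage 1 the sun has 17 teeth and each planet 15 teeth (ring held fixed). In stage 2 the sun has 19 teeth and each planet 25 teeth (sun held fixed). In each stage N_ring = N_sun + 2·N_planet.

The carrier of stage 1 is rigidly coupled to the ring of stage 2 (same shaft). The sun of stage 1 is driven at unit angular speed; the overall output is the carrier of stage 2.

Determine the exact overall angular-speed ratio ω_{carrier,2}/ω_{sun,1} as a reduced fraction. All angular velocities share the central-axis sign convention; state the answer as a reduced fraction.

Stage 1: N_ring = 17 + 2·15 = 47
Stage 1: 17(ω_s−ω_c) = −47(ω_r−ω_c),  ω_r=0, ω_s=1
Stage 1: 17(1−ω_c) = −47(0−ω_c)  ⇒  64ω_c = 17  ⇒  ω_c = 17/64
  ⇒ ω_c¹/ω_s¹ = 17/64
Stage 2: N_ring = 19 + 2·25 = 69
Stage 2: 19(ω_s−ω_c) = −69(ω_r−ω_c),  ω_s=0, ω_r=1
Stage 2: 19(0−ω_c) = −69(1−ω_c)  ⇒  88ω_c = 69  ⇒  ω_c = 69/88
  ⇒ ω_c²/ω_r² = 69/88
Coupling ω_r² = ω_c¹ ⇒ overall = 17/64 × 69/88 = 1173/5632

1173/5632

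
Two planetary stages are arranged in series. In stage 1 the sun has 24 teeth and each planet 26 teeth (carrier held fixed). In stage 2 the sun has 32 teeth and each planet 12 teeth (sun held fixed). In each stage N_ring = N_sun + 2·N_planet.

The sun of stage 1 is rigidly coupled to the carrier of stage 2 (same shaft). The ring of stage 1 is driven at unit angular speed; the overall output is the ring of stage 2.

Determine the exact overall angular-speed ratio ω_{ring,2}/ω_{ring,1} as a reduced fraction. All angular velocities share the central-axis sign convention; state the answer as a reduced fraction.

Stage 1: N_ring = 24 + 2·26 = 76
Stage 1: 24(ω_s−ω_c) = −76(ω_r−ω_c),  ω_c=0, ω_r=1
Stage 1: ω_s = 0 − (76/24)(1−0) = -19/6
  ⇒ ω_s¹/ω_r¹ = -19/6
Stage 2: N_ring = 32 + 2·12 = 56
Stage 2: 32(ω_s−ω_c) = −56(ω_r−ω_c),  ω_s=0, ω_c=1
Stage 2: ω_r = 1 − (32/56)(0−1) = 11/7
  ⇒ ω_r²/ω_c² = 11/7
Coupling ω_c² = ω_s¹ ⇒ overall = -19/6 × 11/7 = -209/42

-209/42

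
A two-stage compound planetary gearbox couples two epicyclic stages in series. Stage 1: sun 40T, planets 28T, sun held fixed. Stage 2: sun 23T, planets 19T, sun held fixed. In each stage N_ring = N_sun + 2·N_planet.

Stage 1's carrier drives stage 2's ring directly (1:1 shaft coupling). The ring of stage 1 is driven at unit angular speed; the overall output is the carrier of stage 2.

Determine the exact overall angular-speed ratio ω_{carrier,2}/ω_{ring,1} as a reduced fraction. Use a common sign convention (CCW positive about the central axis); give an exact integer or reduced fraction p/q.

61/119

Stage 1: N_ring = 40 + 2·28 = 96
Stage 1: 40(ω_s−ω_c) = −96(ω_r−ω_c),  ω_s=0, ω_r=1
Stage 1: 40(0−ω_c) = −96(1−ω_c)  ⇒  136ω_c = 96  ⇒  ω_c = 12/17
  ⇒ ω_c¹/ω_r¹ = 12/17
Stage 2: N_ring = 23 + 2·19 = 61
Stage 2: 23(ω_s−ω_c) = −61(ω_r−ω_c),  ω_s=0, ω_r=1
Stage 2: 23(0−ω_c) = −61(1−ω_c)  ⇒  84ω_c = 61  ⇒  ω_c = 61/84
  ⇒ ω_c²/ω_r² = 61/84
Coupling ω_r² = ω_c¹ ⇒ overall = 12/17 × 61/84 = 61/119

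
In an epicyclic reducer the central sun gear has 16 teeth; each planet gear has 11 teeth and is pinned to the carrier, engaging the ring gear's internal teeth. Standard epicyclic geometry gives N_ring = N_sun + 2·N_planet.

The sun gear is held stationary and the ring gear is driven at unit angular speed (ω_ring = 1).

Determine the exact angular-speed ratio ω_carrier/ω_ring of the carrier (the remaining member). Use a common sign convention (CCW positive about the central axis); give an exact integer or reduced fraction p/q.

19/27

N_ring = 16 + 2·11 = 38
16(ω_s−ω_c) = −38(ω_r−ω_c),  ω_s=0, ω_r=1
16(0−ω_c) = −38(1−ω_c)  ⇒  54ω_c = 38  ⇒  ω_c = 19/27
ω_c/ω_r = 19/27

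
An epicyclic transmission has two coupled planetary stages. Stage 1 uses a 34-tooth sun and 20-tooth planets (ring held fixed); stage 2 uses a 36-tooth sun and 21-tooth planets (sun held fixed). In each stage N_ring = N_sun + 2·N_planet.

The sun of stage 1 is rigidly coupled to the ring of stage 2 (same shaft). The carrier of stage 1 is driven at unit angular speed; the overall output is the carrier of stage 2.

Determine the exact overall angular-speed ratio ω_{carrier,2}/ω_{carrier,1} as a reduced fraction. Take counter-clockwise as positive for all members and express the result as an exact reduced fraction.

702/323

Stage 1: N_ring = 34 + 2·20 = 74
Stage 1: 34(ω_s−ω_c) = −74(ω_r−ω_c),  ω_r=0, ω_c=1
Stage 1: ω_s = 1 − (74/34)(0−1) = 54/17
  ⇒ ω_s¹/ω_c¹ = 54/17
Stage 2: N_ring = 36 + 2·21 = 78
Stage 2: 36(ω_s−ω_c) = −78(ω_r−ω_c),  ω_s=0, ω_r=1
Stage 2: 36(0−ω_c) = −78(1−ω_c)  ⇒  114ω_c = 78  ⇒  ω_c = 13/19
  ⇒ ω_c²/ω_r² = 13/19
Coupling ω_r² = ω_s¹ ⇒ overall = 54/17 × 13/19 = 702/323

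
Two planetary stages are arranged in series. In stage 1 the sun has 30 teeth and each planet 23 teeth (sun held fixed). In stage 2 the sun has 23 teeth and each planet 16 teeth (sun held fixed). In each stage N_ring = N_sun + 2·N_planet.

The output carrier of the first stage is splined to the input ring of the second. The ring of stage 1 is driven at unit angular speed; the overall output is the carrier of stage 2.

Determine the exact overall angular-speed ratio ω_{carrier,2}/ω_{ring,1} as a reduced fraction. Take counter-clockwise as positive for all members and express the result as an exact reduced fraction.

1045/2067

Stage 1: N_ring = 30 + 2·23 = 76
Stage 1: 30(ω_s−ω_c) = −76(ω_r−ω_c),  ω_s=0, ω_r=1
Stage 1: 30(0−ω_c) = −76(1−ω_c)  ⇒  106ω_c = 76  ⇒  ω_c = 38/53
  ⇒ ω_c¹/ω_r¹ = 38/53
Stage 2: N_ring = 23 + 2·16 = 55
Stage 2: 23(ω_s−ω_c) = −55(ω_r−ω_c),  ω_s=0, ω_r=1
Stage 2: 23(0−ω_c) = −55(1−ω_c)  ⇒  78ω_c = 55  ⇒  ω_c = 55/78
  ⇒ ω_c²/ω_r² = 55/78
Coupling ω_r² = ω_c¹ ⇒ overall = 38/53 × 55/78 = 1045/2067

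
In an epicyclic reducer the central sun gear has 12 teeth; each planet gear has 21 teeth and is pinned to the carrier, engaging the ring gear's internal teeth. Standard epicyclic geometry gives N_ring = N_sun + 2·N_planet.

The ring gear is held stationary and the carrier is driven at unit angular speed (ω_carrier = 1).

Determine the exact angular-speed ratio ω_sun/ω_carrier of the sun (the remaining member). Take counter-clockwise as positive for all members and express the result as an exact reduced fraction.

11/2

N_ring = 12 + 2·21 = 54
12(ω_s−ω_c) = −54(ω_r−ω_c),  ω_r=0, ω_c=1
ω_s = 1 − (54/12)(0−1) = 11/2
ω_s/ω_c = 11/2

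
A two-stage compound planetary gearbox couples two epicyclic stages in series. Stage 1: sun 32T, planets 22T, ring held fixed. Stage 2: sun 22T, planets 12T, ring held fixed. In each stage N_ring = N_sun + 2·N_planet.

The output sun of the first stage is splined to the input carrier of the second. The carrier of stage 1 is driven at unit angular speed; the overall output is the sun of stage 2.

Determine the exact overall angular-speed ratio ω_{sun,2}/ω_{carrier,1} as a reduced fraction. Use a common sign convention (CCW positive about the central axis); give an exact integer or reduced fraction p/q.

459/44

Stage 1: N_ring = 32 + 2·22 = 76
Stage 1: 32(ω_s−ω_c) = −76(ω_r−ω_c),  ω_r=0, ω_c=1
Stage 1: ω_s = 1 − (76/32)(0−1) = 27/8
  ⇒ ω_s¹/ω_c¹ = 27/8
Stage 2: N_ring = 22 + 2·12 = 46
Stage 2: 22(ω_s−ω_c) = −46(ω_r−ω_c),  ω_r=0, ω_c=1
Stage 2: ω_s = 1 − (46/22)(0−1) = 34/11
  ⇒ ω_s²/ω_c² = 34/11
Coupling ω_c² = ω_s¹ ⇒ overall = 27/8 × 34/11 = 459/44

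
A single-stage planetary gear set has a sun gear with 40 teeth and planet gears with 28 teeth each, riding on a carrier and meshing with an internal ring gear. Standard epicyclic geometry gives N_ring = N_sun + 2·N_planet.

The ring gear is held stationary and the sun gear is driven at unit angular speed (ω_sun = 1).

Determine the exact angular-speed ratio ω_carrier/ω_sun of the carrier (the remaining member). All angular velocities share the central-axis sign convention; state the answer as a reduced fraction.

N_ring = 40 + 2·28 = 96
40(ω_s−ω_c) = −96(ω_r−ω_c),  ω_r=0, ω_s=1
40(1−ω_c) = −96(0−ω_c)  ⇒  136ω_c = 40  ⇒  ω_c = 5/17
ω_c/ω_s = 5/17

5/17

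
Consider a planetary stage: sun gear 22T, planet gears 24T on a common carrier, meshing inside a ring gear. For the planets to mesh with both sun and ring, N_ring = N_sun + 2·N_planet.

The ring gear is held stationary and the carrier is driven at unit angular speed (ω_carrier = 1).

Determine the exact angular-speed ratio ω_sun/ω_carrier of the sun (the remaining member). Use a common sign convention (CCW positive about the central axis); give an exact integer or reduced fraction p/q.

46/11

N_ring = 22 + 2·24 = 70
22(ω_s−ω_c) = −70(ω_r−ω_c),  ω_r=0, ω_c=1
ω_s = 1 − (70/22)(0−1) = 46/11
ω_s/ω_c = 46/11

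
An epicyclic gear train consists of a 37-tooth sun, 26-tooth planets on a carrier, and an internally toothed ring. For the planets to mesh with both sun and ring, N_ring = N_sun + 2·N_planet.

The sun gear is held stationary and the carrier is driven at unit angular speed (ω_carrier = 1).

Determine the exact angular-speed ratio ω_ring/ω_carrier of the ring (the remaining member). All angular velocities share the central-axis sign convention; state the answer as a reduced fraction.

126/89

N_ring = 37 + 2·26 = 89
37(ω_s−ω_c) = −89(ω_r−ω_c),  ω_s=0, ω_c=1
ω_r = 1 − (37/89)(0−1) = 126/89
ω_r/ω_c = 126/89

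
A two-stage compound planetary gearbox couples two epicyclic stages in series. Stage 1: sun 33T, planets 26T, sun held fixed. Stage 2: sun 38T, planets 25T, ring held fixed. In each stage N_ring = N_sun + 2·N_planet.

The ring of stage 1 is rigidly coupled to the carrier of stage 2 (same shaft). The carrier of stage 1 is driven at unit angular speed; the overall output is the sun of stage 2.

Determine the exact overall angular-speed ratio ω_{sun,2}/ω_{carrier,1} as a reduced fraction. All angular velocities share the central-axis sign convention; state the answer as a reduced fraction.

Stage 1: N_ring = 33 + 2·26 = 85
Stage 1: 33(ω_s−ω_c) = −85(ω_r−ω_c),  ω_s=0, ω_c=1
Stage 1: ω_r = 1 − (33/85)(0−1) = 118/85
  ⇒ ω_r¹/ω_c¹ = 118/85
Stage 2: N_ring = 38 + 2·25 = 88
Stage 2: 38(ω_s−ω_c) = −88(ω_r−ω_c),  ω_r=0, ω_c=1
Stage 2: ω_s = 1 − (88/38)(0−1) = 63/19
  ⇒ ω_s²/ω_c² = 63/19
Coupling ω_c² = ω_r¹ ⇒ overall = 118/85 × 63/19 = 7434/1615

7434/1615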